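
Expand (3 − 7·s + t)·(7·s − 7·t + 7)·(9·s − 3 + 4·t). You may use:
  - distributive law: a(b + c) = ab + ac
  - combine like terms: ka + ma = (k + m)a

(3 − 7·s + t)·(7·s − 7·t + 7)·(9·s − 3 + 4·t)
= (21·s − 21·t + 21 − 49·s² + 49·s·t − 49·s + 7·s·t − 7·t² + 7·t)·(9·s − 3 + 4·t)    [distributive law]
= (−28·s − 14·t + 21 − 49·s² + 56·s·t − 7·t²)·(9·s − 3 + 4·t)    [combine like terms]
= −252·s² + 84·s − 112·s·t − 126·s·t + 42·t − 56·t² + 189·s − 63 + 84·t − 441·s³ + 147·s² − 196·s²·t + 504·s²·t − 168·s·t + 224·s·t² − 63·s·t² + 21·t² − 28·t³    [distributive law]
= −105·s² + 273·s − 406·s·t + 126·t − 35·t² − 63 − 441·s³ + 308·s²·t + 161·s·t² − 28·t³    [combine like terms]

−105·s² + 273·s − 406·s·t + 126·t − 35·t² − 63 − 441·s³ + 308·s²·t + 161·s·t² − 28·t³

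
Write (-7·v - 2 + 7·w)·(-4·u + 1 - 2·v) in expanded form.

(-7·v - 2 + 7·w)·(-4·u + 1 - 2·v)
= 28·u·v - 7·v + 14·v^2 + 8·u - 2 + 4·v - 28·u·w + 7·w - 14·v·w    [distributive law]
= 28·u·v - 3·v + 14·v^2 + 8·u - 2 - 28·u·w + 7·w - 14·v·w    [combine like terms]

28·u·v - 3·v + 14·v^2 + 8·u - 2 - 28·u·w + 7·w - 14·v·w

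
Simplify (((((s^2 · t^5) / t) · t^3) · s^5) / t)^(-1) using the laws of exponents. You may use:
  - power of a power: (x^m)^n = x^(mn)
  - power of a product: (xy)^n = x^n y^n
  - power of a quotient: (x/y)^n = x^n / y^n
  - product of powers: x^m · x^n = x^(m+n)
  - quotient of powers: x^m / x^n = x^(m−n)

s^(-7)t^(-6)

(((((s^2 · t^5) / t) · t^3) · s^5) / t)^(-1)
= (((((s^2 · t^5) / t) · t^3) · s^5)^(-1)) / (t^(-1))    [power of a quotient]
= (((((s^2 · t^5) / t) · t^3)^(-1)) · ((s^5)^(-1))) / (t^(-1))    [power of a product]
= (((((s^2 · t^5) / t)^(-1)) · ((t^3)^(-1))) · ((s^5)^(-1))) / (t^(-1))    [power of a product]
= (((((s^2 · t^5)^(-1)) / (t^(-1))) · ((t^3)^(-1))) · ((s^5)^(-1))) / (t^(-1))    [power of a quotient]
= ((((((s^2)^(-1)) · ((t^5)^(-1))) / (t^(-1))) · ((t^3)^(-1))) · ((s^5)^(-1))) / (t^(-1))    [power of a product]
= ((((s^(-2) · ((t^5)^(-1))) / (t^(-1))) · ((t^3)^(-1))) · ((s^5)^(-1))) / (t^(-1))    [power of a power]
= ((((s^(-2) · t^(-5)) / (t^(-1))) · ((t^3)^(-1))) · ((s^5)^(-1))) / (t^(-1))    [power of a power]
= ((((s^(-2) · t^(-5)) / t^(-1)) · t^(-3)) · ((s^5)^(-1))) / (t^(-1))    [power of a power]
= ((((s^(-2) · t^(-5)) / t^(-1)) · t^(-3)) · s^(-5)) / (t^(-1))    [power of a power]
= s^(-7)t^(-6)    [quotient of powers; product of powers]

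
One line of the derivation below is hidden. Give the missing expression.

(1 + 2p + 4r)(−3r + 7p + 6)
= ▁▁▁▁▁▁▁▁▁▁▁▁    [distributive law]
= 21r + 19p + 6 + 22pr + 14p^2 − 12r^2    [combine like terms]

By distributive law:

−3r + 7p + 6 − 6pr + 14p^2 + 12p − 12r^2 + 28pr + 24r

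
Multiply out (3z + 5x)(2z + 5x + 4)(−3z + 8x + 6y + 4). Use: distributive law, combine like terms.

−18z^3 − 27xz^2 + 36yz^2 − 12z^2 + 125x^2z + 150xyz + 136xz + 72yz + 48z + 200x^3 + 150x^2y + 260x^2 + 120xy + 80x

(3z + 5x)(2z + 5x + 4)(−3z + 8x + 6y + 4)
= (6z^2 + 15xz + 12z + 10xz + 25x^2 + 20x)(−3z + 8x + 6y + 4)    [distributive law]
= (6z^2 + 25xz + 12z + 25x^2 + 20x)(−3z + 8x + 6y + 4)    [combine like terms]
= −18z^3 + 48xz^2 + 36yz^2 + 24z^2 − 75xz^2 + 200x^2z + 150xyz + 100xz − 36z^2 + 96xz + 72yz + 48z − 75x^2z + 200x^3 + 150x^2y + 100x^2 − 60xz + 160x^2 + 120xy + 80x    [distributive law]
= −18z^3 − 27xz^2 + 36yz^2 − 12z^2 + 125x^2z + 150xyz + 136xz + 72yz + 48z + 200x^3 + 150x^2y + 260x^2 + 120xy + 80x    [combine like terms]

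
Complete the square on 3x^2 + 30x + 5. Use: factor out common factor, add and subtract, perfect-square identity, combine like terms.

3(x + 5)^2 - 70

3x^2 + 30x + 5
= 3(x^2 + 10x) + 5    [factor out 3 from the x-terms]
= 3(x^2 + 10x + 25 - 25) + 5    [add and subtract 25 inside the bracket]
= 3(x + 5)^2 - 75 + 5    [perfect-square identity]
= 3(x + 5)^2 - 70    [combine constants]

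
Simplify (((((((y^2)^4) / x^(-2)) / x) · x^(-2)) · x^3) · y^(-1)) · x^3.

x^5·y^7

(((((((y^2)^4) / x^(-2)) / x) · x^(-2)) · x^3) · y^(-1)) · x^3
= (((((y^8 / x^(-2)) / x) · x^(-2)) · x^3) · y^(-1)) · x^3    [power of a power]
= x^5·y^7    [quotient of powers; product of powers]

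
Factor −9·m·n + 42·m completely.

−9·m·n + 42·m
= 3(−3·m·n + 14·m)    [factor out 3]
= 3·m(−3·n + 14)    [factor out m]

3·m(−3·n + 14)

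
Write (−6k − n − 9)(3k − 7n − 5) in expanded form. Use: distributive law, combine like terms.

−18k^2 + 39kn + 3k + 7n^2 + 68n + 45

(−6k − n − 9)(3k − 7n − 5)
= −18k^2 + 42kn + 30k − 3kn + 7n^2 + 5n − 27k + 63n + 45    [distributive law]
= −18k^2 + 39kn + 3k + 7n^2 + 68n + 45    [combine like terms]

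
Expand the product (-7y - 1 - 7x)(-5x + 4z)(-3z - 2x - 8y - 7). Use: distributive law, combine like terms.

(-7y - 1 - 7x)(-5x + 4z)(-3z - 2x - 8y - 7)
= (35xy - 28yz + 5x - 4z + 35x^2 - 28xz)(-3z - 2x - 8y - 7)    [distributive law]
= -105xyz - 70x^2y - 280xy^2 - 245xy + 84yz^2 + 56xyz + 224y^2z + 196yz - 15xz - 10x^2 - 40xy - 35x + 12z^2 + 8xz + 32yz + 28z - 105x^2z - 70x^3 - 280x^2y - 245x^2 + 84xz^2 + 56x^2z + 224xyz + 196xz    [distributive law]
= 175xyz - 350x^2y - 280xy^2 - 285xy + 84yz^2 + 224y^2z + 228yz + 189xz - 255x^2 - 35x + 12z^2 + 28z - 49x^2z - 70x^3 + 84xz^2    [combine like terms]

175xyz - 350x^2y - 280xy^2 - 285xy + 84yz^2 + 224y^2z + 228yz + 189xz - 255x^2 - 35x + 12z^2 + 28z - 49x^2z - 70x^3 + 84xz^2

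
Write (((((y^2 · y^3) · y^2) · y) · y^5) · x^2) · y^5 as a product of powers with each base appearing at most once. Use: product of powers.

x^2y^18

(((((y^2 · y^3) · y^2) · y) · y^5) · x^2) · y^5
= ((((y^5 · y^2) · y) · y^5) · x^2) · y^5    [product of powers]
= (((y^7 · y) · y^5) · x^2) · y^5    [product of powers]
= ((y^8 · y^5) · x^2) · y^5    [product of powers]
= (y^13 · x^2) · y^5    [product of powers]
= x^2y^18    [product of powers]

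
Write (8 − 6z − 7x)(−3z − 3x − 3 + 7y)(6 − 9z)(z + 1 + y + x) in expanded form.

342z^2 + 36z − 240yz + 423xz − 216yz^2 + 72xz^2 − 162x + 24xy + 108x^2 − 348xyz + 198x^2z − 144 + 192y + 336y^2 − 756y^2z − 162z^4 + 216yz^3 − 513xz^3 + 468xyz^2 − 540x^2z^2 + 378y^2z^2 − 168x^2y + 126x^3 + 252x^2yz − 189x^3z − 294xy^2 + 441xy^2z

(8 − 6z − 7x)(−3z − 3x − 3 + 7y)(6 − 9z)(z + 1 + y + x)
= (−24z − 24x − 24 + 56y + 18z^2 + 18xz + 18z − 42yz + 21xz + 21x^2 + 21x − 49xy)(6 − 9z)(z + 1 + y + x)    [distributive law]
= (−6z − 3x − 24 + 56y + 18z^2 + 39xz − 42yz + 21x^2 − 49xy)(6 − 9z)(z + 1 + y + x)    [combine like terms]
= (−36z + 54z^2 − 18x + 27xz − 144 + 216z + 336y − 504yz + 108z^2 − 162z^3 + 234xz − 351xz^2 − 252yz + 378yz^2 + 126x^2 − 189x^2z − 294xy + 441xyz)(z + 1 + y + x)    [distributive law]
= (180z + 162z^2 − 18x + 261xz − 144 + 336y − 756yz − 162z^3 − 351xz^2 + 378yz^2 + 126x^2 − 189x^2z − 294xy + 441xyz)(z + 1 + y + x)    [combine like terms]
= 180z^2 + 180z + 180yz + 180xz + 162z^3 + 162z^2 + 162yz^2 + 162xz^2 − 18xz − 18x − 18xy − 18x^2 + 261xz^2 + 261xz + 261xyz + 261x^2z − 144z − 144 − 144y − 144x + 336yz + 336y + 336y^2 + 336xy − 756yz^2 − 756yz − 756y^2z − 756xyz − 162z^4 − 162z^3 − 162yz^3 − 162xz^3 − 351xz^3 − 351xz^2 − 351xyz^2 − 351x^2z^2 + 378yz^3 + 378yz^2 + 378y^2z^2 + 378xyz^2 + 126x^2z + 126x^2 + 126x^2y + 126x^3 − 189x^2z^2 − 189x^2z − 189x^2yz − 189x^3z − 294xyz − 294xy − 294xy^2 − 294x^2y + 441xyz^2 + 441xyz + 441xy^2z + 441x^2yz    [distributive law]
= 342z^2 + 36z − 240yz + 423xz − 216yz^2 + 72xz^2 − 162x + 24xy + 108x^2 − 348xyz + 198x^2z − 144 + 192y + 336y^2 − 756y^2z − 162z^4 + 216yz^3 − 513xz^3 + 468xyz^2 − 540x^2z^2 + 378y^2z^2 − 168x^2y + 126x^3 + 252x^2yz − 189x^3z − 294xy^2 + 441xy^2z    [combine like terms]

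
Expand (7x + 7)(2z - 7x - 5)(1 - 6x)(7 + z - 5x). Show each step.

-434xz - 70xz^2 + 217x^2z - 84x^2z^2 + 714x^3z + 2555x^2 - 217x^3 - 1470x^4 + 1057x + 63z + 14z^2 - 245

(7x + 7)(2z - 7x - 5)(1 - 6x)(7 + z - 5x)
= (14xz - 49x^2 - 35x + 14z - 49x - 35)(1 - 6x)(7 + z - 5x)    [distributive law]
= (14xz - 49x^2 - 84x + 14z - 35)(1 - 6x)(7 + z - 5x)    [combine like terms]
= (14xz - 84x^2z - 49x^2 + 294x^3 - 84x + 504x^2 + 14z - 84xz - 35 + 210x)(7 + z - 5x)    [distributive law]
= (-70xz - 84x^2z + 455x^2 + 294x^3 + 126x + 14z - 35)(7 + z - 5x)    [combine like terms]
= -490xz - 70xz^2 + 350x^2z - 588x^2z - 84x^2z^2 + 420x^3z + 3185x^2 + 455x^2z - 2275x^3 + 2058x^3 + 294x^3z - 1470x^4 + 882x + 126xz - 630x^2 + 98z + 14z^2 - 70xz - 245 - 35z + 175x    [distributive law]
= -434xz - 70xz^2 + 217x^2z - 84x^2z^2 + 714x^3z + 2555x^2 - 217x^3 - 1470x^4 + 1057x + 63z + 14z^2 - 245    [combine like terms]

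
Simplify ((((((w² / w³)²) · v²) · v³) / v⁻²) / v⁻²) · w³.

v⁹w

((((((w² / w³)²) · v²) · v³) / v⁻²) / v⁻²) · w³
= (((((((w²)²) / ((w³)²)) · v²) · v³) / v⁻²) / v⁻²) · w³    [power of a quotient]
= (((((w⁴ / ((w³)²)) · v²) · v³) / v⁻²) / v⁻²) · w³    [power of a power]
= (((((w⁴ / w⁶) · v²) · v³) / v⁻²) / v⁻²) · w³    [power of a power]
= ((((w⁻² · v²) · v³) / v⁻²) / v⁻²) · w³    [quotient of powers]
= v⁹w    [quotient of powers; product of powers]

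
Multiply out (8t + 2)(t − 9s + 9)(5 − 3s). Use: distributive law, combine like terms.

(8t + 2)(t − 9s + 9)(5 − 3s)
= (8t^2 − 72st + 72t + 2t − 18s + 18)(5 − 3s)    [distributive law]
= (8t^2 − 72st + 74t − 18s + 18)(5 − 3s)    [combine like terms]
= 40t^2 − 24st^2 − 360st + 216s^2t + 370t − 222st − 90s + 54s^2 + 90 − 54s    [distributive law]
= 40t^2 − 24st^2 − 582st + 216s^2t + 370t − 144s + 54s^2 + 90    [combine like terms]

40t^2 − 24st^2 − 582st + 216s^2t + 370t − 144s + 54s^2 + 90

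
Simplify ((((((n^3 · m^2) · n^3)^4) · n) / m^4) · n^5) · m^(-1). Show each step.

((((((n^3 · m^2) · n^3)^4) · n) / m^4) · n^5) · m^(-1)
= ((((((n^3 · m^2)^4) · ((n^3)^4)) · n) / m^4) · n^5) · m^(-1)    [power of a product]
= (((((((n^3)^4) · ((m^2)^4)) · ((n^3)^4)) · n) / m^4) · n^5) · m^(-1)    [power of a product]
= (((((n^12 · ((m^2)^4)) · ((n^3)^4)) · n) / m^4) · n^5) · m^(-1)    [power of a power]
= (((((n^12 · m^8) · ((n^3)^4)) · n) / m^4) · n^5) · m^(-1)    [power of a power]
= (((((n^12 · m^8) · n^12) · n) / m^4) · n^5) · m^(-1)    [power of a power]
= m^3n^30    [quotient of powers; product of powers]

m^3n^30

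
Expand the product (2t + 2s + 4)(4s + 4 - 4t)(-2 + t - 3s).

(2t + 2s + 4)(4s + 4 - 4t)(-2 + t - 3s)
= (8st + 8t - 8t^2 + 8s^2 + 8s - 8st + 16s + 16 - 16t)(-2 + t - 3s)    [distributive law]
= (-8t - 8t^2 + 8s^2 + 24s + 16)(-2 + t - 3s)    [combine like terms]
= 16t - 8t^2 + 24st + 16t^2 - 8t^3 + 24st^2 - 16s^2 + 8s^2t - 24s^3 - 48s + 24st - 72s^2 - 32 + 16t - 48s    [distributive law]
= 32t + 8t^2 + 48st - 8t^3 + 24st^2 - 88s^2 + 8s^2t - 24s^3 - 96s - 32    [combine like terms]

32t + 8t^2 + 48st - 8t^3 + 24st^2 - 88s^2 + 8s^2t - 24s^3 - 96s - 32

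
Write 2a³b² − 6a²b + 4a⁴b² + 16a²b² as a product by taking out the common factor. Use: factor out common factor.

2a³b² − 6a²b + 4a⁴b² + 16a²b²
= 2(a³b² − 3a²b + 2a⁴b² + 8a²b²)    [factor out 2]
= 2a²b(ab − 3 + 2a²b + 8b)    [factor out a²b]

2a²b(ab − 3 + 2a²b + 8b)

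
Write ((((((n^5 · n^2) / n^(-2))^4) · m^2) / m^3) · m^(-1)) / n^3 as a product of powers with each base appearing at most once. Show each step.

((((((n^5 · n^2) / n^(-2))^4) · m^2) / m^3) · m^(-1)) / n^3
= ((((((n^5 · n^2)^4) / ((n^(-2))^4)) · m^2) / m^3) · m^(-1)) / n^3    [power of a quotient]
= (((((((n^5)^4) · ((n^2)^4)) / ((n^(-2))^4)) · m^2) / m^3) · m^(-1)) / n^3    [power of a product]
= (((((n^20 · ((n^2)^4)) / ((n^(-2))^4)) · m^2) / m^3) · m^(-1)) / n^3    [power of a power]
= (((((n^20 · n^8) / ((n^(-2))^4)) · m^2) / m^3) · m^(-1)) / n^3    [power of a power]
= ((((n^28 / ((n^(-2))^4)) · m^2) / m^3) · m^(-1)) / n^3    [product of powers]
= ((((n^28 / n^(-8)) · m^2) / m^3) · m^(-1)) / n^3    [power of a power]
= (((n^36 · m^2) / m^3) · m^(-1)) / n^3    [quotient of powers]
= m^(-2)·n^33    [quotient of powers; product of powers]

m^(-2)·n^33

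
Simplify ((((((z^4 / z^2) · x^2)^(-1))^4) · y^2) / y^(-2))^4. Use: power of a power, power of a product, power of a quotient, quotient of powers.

x^(-32)y^16z^(-32)

((((((z^4 / z^2) · x^2)^(-1))^4) · y^2) / y^(-2))^4
= ((((((z^4 / z^2) · x^2)^(-1))^4) · y^2)^4) / ((y^(-2))^4)    [power of a quotient]
= ((((((z^4 / z^2) · x^2)^(-1))^4)^4) · ((y^2)^4)) / ((y^(-2))^4)    [power of a product]
= (((((z^4 / z^2) · x^2)^(-1))^16) · ((y^2)^4)) / ((y^(-2))^4)    [power of a power]
= ((((z^4 / z^2) · x^2)^(-16)) · ((y^2)^4)) / ((y^(-2))^4)    [power of a power]
= ((((z^4 / z^2)^(-16)) · ((x^2)^(-16))) · ((y^2)^4)) / ((y^(-2))^4)    [power of a product]
= (((((z^4)^(-16)) / ((z^2)^(-16))) · ((x^2)^(-16))) · ((y^2)^4)) / ((y^(-2))^4)    [power of a quotient]
= (((z^(-64) / ((z^2)^(-16))) · ((x^2)^(-16))) · ((y^2)^4)) / ((y^(-2))^4)    [power of a power]
= (((z^(-64) / z^(-32)) · ((x^2)^(-16))) · ((y^2)^4)) / ((y^(-2))^4)    [power of a power]
= ((z^(-32) · ((x^2)^(-16))) · ((y^2)^4)) / ((y^(-2))^4)    [quotient of powers]
= ((z^(-32) · x^(-32)) · ((y^2)^4)) / ((y^(-2))^4)    [power of a power]
= ((z^(-32) · x^(-32)) · y^8) / ((y^(-2))^4)    [power of a power]
= ((z^(-32) · x^(-32)) · y^8) / y^(-8)    [power of a power]
= x^(-32)y^16z^(-32)    [quotient of powers]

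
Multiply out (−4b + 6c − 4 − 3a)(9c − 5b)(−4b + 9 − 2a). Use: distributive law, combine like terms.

264b^2c − 450bc + 240abc − 80b^3 + 100b^2 − 100ab^2 − 216bc^2 + 486c^2 − 108ac^2 − 324c − 171ac + 180b + 95ab + 54a^2c − 30a^2b

(−4b + 6c − 4 − 3a)(9c − 5b)(−4b + 9 − 2a)
= (−36bc + 20b^2 + 54c^2 − 30bc − 36c + 20b − 27ac + 15ab)(−4b + 9 − 2a)    [distributive law]
= (−66bc + 20b^2 + 54c^2 − 36c + 20b − 27ac + 15ab)(−4b + 9 − 2a)    [combine like terms]
= 264b^2c − 594bc + 132abc − 80b^3 + 180b^2 − 40ab^2 − 216bc^2 + 486c^2 − 108ac^2 + 144bc − 324c + 72ac − 80b^2 + 180b − 40ab + 108abc − 243ac + 54a^2c − 60ab^2 + 135ab − 30a^2b    [distributive law]
= 264b^2c − 450bc + 240abc − 80b^3 + 100b^2 − 100ab^2 − 216bc^2 + 486c^2 − 108ac^2 − 324c − 171ac + 180b + 95ab + 54a^2c − 30a^2b    [combine like terms]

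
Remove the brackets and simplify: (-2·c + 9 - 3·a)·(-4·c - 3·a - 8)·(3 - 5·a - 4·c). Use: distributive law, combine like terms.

104·c² - 112·a·c² - 32·c³ + 166·a·c - 126·a²·c + 228·c + 351·a + 42·a² - 216 - 45·a³

(-2·c + 9 - 3·a)·(-4·c - 3·a - 8)·(3 - 5·a - 4·c)
= (8·c² + 6·a·c + 16·c - 36·c - 27·a - 72 + 12·a·c + 9·a² + 24·a)·(3 - 5·a - 4·c)    [distributive law]
= (8·c² + 18·a·c - 20·c - 3·a - 72 + 9·a²)·(3 - 5·a - 4·c)    [combine like terms]
= 24·c² - 40·a·c² - 32·c³ + 54·a·c - 90·a²·c - 72·a·c² - 60·c + 100·a·c + 80·c² - 9·a + 15·a² + 12·a·c - 216 + 360·a + 288·c + 27·a² - 45·a³ - 36·a²·c    [distributive law]
= 104·c² - 112·a·c² - 32·c³ + 166·a·c - 126·a²·c + 228·c + 351·a + 42·a² - 216 - 45·a³    [combine like terms]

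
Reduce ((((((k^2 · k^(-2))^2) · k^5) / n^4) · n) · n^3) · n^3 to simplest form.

k^5·n^3

((((((k^2 · k^(-2))^2) · k^5) / n^4) · n) · n^3) · n^3
= (((((((k^2)^2) · ((k^(-2))^2)) · k^5) / n^4) · n) · n^3) · n^3    [power of a product]
= (((((k^4 · ((k^(-2))^2)) · k^5) / n^4) · n) · n^3) · n^3    [power of a power]
= (((((k^4 · k^(-4)) · k^5) / n^4) · n) · n^3) · n^3    [power of a power]
= ((((k^0 · k^5) / n^4) · n) · n^3) · n^3    [product of powers]
= (((k^5 / n^4) · n) · n^3) · n^3    [product of powers]
= k^5·n^3    [quotient of powers; product of powers]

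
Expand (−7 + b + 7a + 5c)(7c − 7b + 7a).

−49c + 49b − 49a − 28bc − 7b² − 42ab + 84ac + 49a² + 35c²

(−7 + b + 7a + 5c)(7c − 7b + 7a)
= −49c + 49b − 49a + 7bc − 7b² + 7ab + 49ac − 49ab + 49a² + 35c² − 35bc + 35ac    [distributive law]
= −49c + 49b − 49a − 28bc − 7b² − 42ab + 84ac + 49a² + 35c²    [combine like terms]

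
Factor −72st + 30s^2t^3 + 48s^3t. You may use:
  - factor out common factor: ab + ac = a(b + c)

−72st + 30s^2t^3 + 48s^3t
= 6(−12st + 5s^2t^3 + 8s^3t)    [factor out 6]
= 6st(−12 + 5st^2 + 8s^2)    [factor out st]

6st(−12 + 5st^2 + 8s^2)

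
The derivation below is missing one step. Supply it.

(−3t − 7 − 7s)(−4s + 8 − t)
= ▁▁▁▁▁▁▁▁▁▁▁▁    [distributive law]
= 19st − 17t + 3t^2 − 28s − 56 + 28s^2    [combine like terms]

Applying distributive law to the line above:

12st − 24t + 3t^2 + 28s − 56 + 7t + 28s^2 − 56s + 7st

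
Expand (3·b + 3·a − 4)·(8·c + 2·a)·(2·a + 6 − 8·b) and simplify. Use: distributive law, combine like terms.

−144·a·b·c + 400·b·c − 192·b^2·c − 36·a^2·b + 100·a·b − 48·a·b^2 + 48·a^2·c + 80·a·c + 12·a^3 + 20·a^2 − 192·c − 48·a

(3·b + 3·a − 4)·(8·c + 2·a)·(2·a + 6 − 8·b)
= (24·b·c + 6·a·b + 24·a·c + 6·a^2 − 32·c − 8·a)·(2·a + 6 − 8·b)    [distributive law]
= 48·a·b·c + 144·b·c − 192·b^2·c + 12·a^2·b + 36·a·b − 48·a·b^2 + 48·a^2·c + 144·a·c − 192·a·b·c + 12·a^3 + 36·a^2 − 48·a^2·b − 64·a·c − 192·c + 256·b·c − 16·a^2 − 48·a + 64·a·b    [distributive law]
= −144·a·b·c + 400·b·c − 192·b^2·c − 36·a^2·b + 100·a·b − 48·a·b^2 + 48·a^2·c + 80·a·c + 12·a^3 + 20·a^2 − 192·c − 48·a    [combine like terms]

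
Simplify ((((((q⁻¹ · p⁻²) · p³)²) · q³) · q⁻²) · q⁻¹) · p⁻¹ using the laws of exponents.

((((((q⁻¹ · p⁻²) · p³)²) · q³) · q⁻²) · q⁻¹) · p⁻¹
= ((((((q⁻¹ · p⁻²)²) · ((p³)²)) · q³) · q⁻²) · q⁻¹) · p⁻¹    [power of a product]
= (((((((q⁻¹)²) · ((p⁻²)²)) · ((p³)²)) · q³) · q⁻²) · q⁻¹) · p⁻¹    [power of a product]
= (((((q⁻² · ((p⁻²)²)) · ((p³)²)) · q³) · q⁻²) · q⁻¹) · p⁻¹    [power of a power]
= (((((q⁻² · p⁻⁴) · ((p³)²)) · q³) · q⁻²) · q⁻¹) · p⁻¹    [power of a power]
= (((((q⁻² · p⁻⁴) · p⁶) · q³) · q⁻²) · q⁻¹) · p⁻¹    [power of a power]
= p·q⁻²    [product of powers]

p·q⁻²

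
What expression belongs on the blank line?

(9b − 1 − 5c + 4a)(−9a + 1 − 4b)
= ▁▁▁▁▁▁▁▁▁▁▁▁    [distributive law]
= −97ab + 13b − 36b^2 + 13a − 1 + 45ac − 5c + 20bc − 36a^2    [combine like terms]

After distributive law, the bracketed line is:

−81ab + 9b − 36b^2 + 9a − 1 + 4b + 45ac − 5c + 20bc − 36a^2 + 4a − 16ab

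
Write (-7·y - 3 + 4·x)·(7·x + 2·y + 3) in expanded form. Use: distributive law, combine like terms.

(-7·y - 3 + 4·x)·(7·x + 2·y + 3)
= -49·x·y - 14·y^2 - 21·y - 21·x - 6·y - 9 + 28·x^2 + 8·x·y + 12·x    [distributive law]
= -41·x·y - 14·y^2 - 27·y - 9·x - 9 + 28·x^2    [combine like terms]

-41·x·y - 14·y^2 - 27·y - 9·x - 9 + 28·x^2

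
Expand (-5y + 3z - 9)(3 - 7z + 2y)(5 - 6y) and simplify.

(-5y + 3z - 9)(3 - 7z + 2y)(5 - 6y)
= (-15y + 35yz - 10y^2 + 9z - 21z^2 + 6yz - 27 + 63z - 18y)(5 - 6y)    [distributive law]
= (-33y + 41yz - 10y^2 + 72z - 21z^2 - 27)(5 - 6y)    [combine like terms]
= -165y + 198y^2 + 205yz - 246y^2z - 50y^2 + 60y^3 + 360z - 432yz - 105z^2 + 126yz^2 - 135 + 162y    [distributive law]
= -3y + 148y^2 - 227yz - 246y^2z + 60y^3 + 360z - 105z^2 + 126yz^2 - 135    [combine like terms]

-3y + 148y^2 - 227yz - 246y^2z + 60y^3 + 360z - 105z^2 + 126yz^2 - 135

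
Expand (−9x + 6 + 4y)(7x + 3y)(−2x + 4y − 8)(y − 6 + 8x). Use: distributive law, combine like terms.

(−9x + 6 + 4y)(7x + 3y)(−2x + 4y − 8)(y − 6 + 8x)
= (−63x^2 − 27xy + 42x + 18y + 28xy + 12y^2)(−2x + 4y − 8)(y − 6 + 8x)    [distributive law]
= (−63x^2 + xy + 42x + 18y + 12y^2)(−2x + 4y − 8)(y − 6 + 8x)    [combine like terms]
= (126x^3 − 252x^2y + 504x^2 − 2x^2y + 4xy^2 − 8xy − 84x^2 + 168xy − 336x − 36xy + 72y^2 − 144y − 24xy^2 + 48y^3 − 96y^2)(y − 6 + 8x)    [distributive law]
= (126x^3 − 254x^2y + 420x^2 − 20xy^2 + 124xy − 336x − 24y^2 − 144y + 48y^3)(y − 6 + 8x)    [combine like terms]
= 126x^3y − 756x^3 + 1008x^4 − 254x^2y^2 + 1524x^2y − 2032x^3y + 420x^2y − 2520x^2 + 3360x^3 − 20xy^3 + 120xy^2 − 160x^2y^2 + 124xy^2 − 744xy + 992x^2y − 336xy + 2016x − 2688x^2 − 24y^3 + 144y^2 − 192xy^2 − 144y^2 + 864y − 1152xy + 48y^4 − 288y^3 + 384xy^3    [distributive law]
= −1906x^3y + 2604x^3 + 1008x^4 − 414x^2y^2 + 2936x^2y − 5208x^2 + 364xy^3 + 52xy^2 − 2232xy + 2016x − 312y^3 + 864y + 48y^4    [combine like terms]

−1906x^3y + 2604x^3 + 1008x^4 − 414x^2y^2 + 2936x^2y − 5208x^2 + 364xy^3 + 52xy^2 − 2232xy + 2016x − 312y^3 + 864y + 48y^4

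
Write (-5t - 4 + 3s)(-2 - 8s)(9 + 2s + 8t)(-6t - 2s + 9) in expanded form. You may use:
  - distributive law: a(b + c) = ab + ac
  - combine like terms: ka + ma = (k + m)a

(-5t - 4 + 3s)(-2 - 8s)(9 + 2s + 8t)(-6t - 2s + 9)
= (10t + 40st + 8 + 32s - 6s - 24s^2)(9 + 2s + 8t)(-6t - 2s + 9)    [distributive law]
= (10t + 40st + 8 + 26s - 24s^2)(9 + 2s + 8t)(-6t - 2s + 9)    [combine like terms]
= (90t + 20st + 80t^2 + 360st + 80s^2t + 320st^2 + 72 + 16s + 64t + 234s + 52s^2 + 208st - 216s^2 - 48s^3 - 192s^2t)(-6t - 2s + 9)    [distributive law]
= (154t + 588st + 80t^2 - 112s^2t + 320st^2 + 72 + 250s - 164s^2 - 48s^3)(-6t - 2s + 9)    [combine like terms]
= -924t^2 - 308st + 1386t - 3528st^2 - 1176s^2t + 5292st - 480t^3 - 160st^2 + 720t^2 + 672s^2t^2 + 224s^3t - 1008s^2t - 1920st^3 - 640s^2t^2 + 2880st^2 - 432t - 144s + 648 - 1500st - 500s^2 + 2250s + 984s^2t + 328s^3 - 1476s^2 + 288s^3t + 96s^4 - 432s^3    [distributive law]
= -204t^2 + 3484st + 954t - 808st^2 - 1200s^2t - 480t^3 + 32s^2t^2 + 512s^3t - 1920st^3 + 2106s + 648 - 1976s^2 - 104s^3 + 96s^4    [combine like terms]

-204t^2 + 3484st + 954t - 808st^2 - 1200s^2t - 480t^3 + 32s^2t^2 + 512s^3t - 1920st^3 + 2106s + 648 - 1976s^2 - 104s^3 + 96s^4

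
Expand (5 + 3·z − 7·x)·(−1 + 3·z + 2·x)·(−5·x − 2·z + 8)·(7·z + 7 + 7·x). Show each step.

(5 + 3·z − 7·x)·(−1 + 3·z + 2·x)·(−5·x − 2·z + 8)·(7·z + 7 + 7·x)
= (−5 + 15·z + 10·x − 3·z + 9·z^2 + 6·x·z + 7·x − 21·x·z − 14·x^2)·(−5·x − 2·z + 8)·(7·z + 7 + 7·x)    [distributive law]
= (−5 + 12·z + 17·x + 9·z^2 − 15·x·z − 14·x^2)·(−5·x − 2·z + 8)·(7·z + 7 + 7·x)    [combine like terms]
= (25·x + 10·z − 40 − 60·x·z − 24·z^2 + 96·z − 85·x^2 − 34·x·z + 136·x − 45·x·z^2 − 18·z^3 + 72·z^2 + 75·x^2·z + 30·x·z^2 − 120·x·z + 70·x^3 + 28·x^2·z − 112·x^2)·(7·z + 7 + 7·x)    [distributive law]
= (161·x + 106·z − 40 − 214·x·z + 48·z^2 − 197·x^2 − 15·x·z^2 − 18·z^3 + 103·x^2·z + 70·x^3)·(7·z + 7 + 7·x)    [combine like terms]
= 1127·x·z + 1127·x + 1127·x^2 + 742·z^2 + 742·z + 742·x·z − 280·z − 280 − 280·x − 1498·x·z^2 − 1498·x·z − 1498·x^2·z + 336·z^3 + 336·z^2 + 336·x·z^2 − 1379·x^2·z − 1379·x^2 − 1379·x^3 − 105·x·z^3 − 105·x·z^2 − 105·x^2·z^2 − 126·z^4 − 126·z^3 − 126·x·z^3 + 721·x^2·z^2 + 721·x^2·z + 721·x^3·z + 490·x^3·z + 490·x^3 + 490·x^4    [distributive law]
= 371·x·z + 847·x − 252·x^2 + 1078·z^2 + 462·z − 280 − 1267·x·z^2 − 2156·x^2·z + 210·z^3 − 889·x^3 − 231·x·z^3 + 616·x^2·z^2 − 126·z^4 + 1211·x^3·z + 490·x^4    [combine like terms]

371·x·z + 847·x − 252·x^2 + 1078·z^2 + 462·z − 280 − 1267·x·z^2 − 2156·x^2·z + 210·z^3 − 889·x^3 − 231·x·z^3 + 616·x^2·z^2 − 126·z^4 + 1211·x^3·z + 490·x^4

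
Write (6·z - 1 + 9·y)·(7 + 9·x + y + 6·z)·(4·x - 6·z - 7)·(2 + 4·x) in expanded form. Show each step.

-1200·x·z - 288·x²·z - 936·z² - 2232·x·z² - 420·z + 864·x³·z - 720·x²·z² - 3660·x·y·z - 984·x²·y·z - 720·y·z² - 1440·x·y·z² - 1584·y·z - 432·z³ - 864·x·z³ + 266·x + 68·x² + 98 - 144·x³ - 2374·x·y - 628·x²·y - 868·y + 1296·x³·y - 180·x·y² + 144·x²·y² - 108·y²·z - 216·x·y²·z - 126·y²

(6·z - 1 + 9·y)·(7 + 9·x + y + 6·z)·(4·x - 6·z - 7)·(2 + 4·x)
= (42·z + 54·x·z + 6·y·z + 36·z² - 7 - 9·x - y - 6·z + 63·y + 81·x·y + 9·y² + 54·y·z)·(4·x - 6·z - 7)·(2 + 4·x)    [distributive law]
= (36·z + 54·x·z + 60·y·z + 36·z² - 7 - 9·x + 62·y + 81·x·y + 9·y²)·(4·x - 6·z - 7)·(2 + 4·x)    [combine like terms]
= (144·x·z - 216·z² - 252·z + 216·x²·z - 324·x·z² - 378·x·z + 240·x·y·z - 360·y·z² - 420·y·z + 144·x·z² - 216·z³ - 252·z² - 28·x + 42·z + 49 - 36·x² + 54·x·z + 63·x + 248·x·y - 372·y·z - 434·y + 324·x²·y - 486·x·y·z - 567·x·y + 36·x·y² - 54·y²·z - 63·y²)·(2 + 4·x)    [distributive law]
= (-180·x·z - 468·z² - 210·z + 216·x²·z - 180·x·z² - 246·x·y·z - 360·y·z² - 792·y·z - 216·z³ + 35·x + 49 - 36·x² - 319·x·y - 434·y + 324·x²·y + 36·x·y² - 54·y²·z - 63·y²)·(2 + 4·x)    [combine like terms]
= -360·x·z - 720·x²·z - 936·z² - 1872·x·z² - 420·z - 840·x·z + 432·x²·z + 864·x³·z - 360·x·z² - 720·x²·z² - 492·x·y·z - 984·x²·y·z - 720·y·z² - 1440·x·y·z² - 1584·y·z - 3168·x·y·z - 432·z³ - 864·x·z³ + 70·x + 140·x² + 98 + 196·x - 72·x² - 144·x³ - 638·x·y - 1276·x²·y - 868·y - 1736·x·y + 648·x²·y + 1296·x³·y + 72·x·y² + 144·x²·y² - 108·y²·z - 216·x·y²·z - 126·y² - 252·x·y²    [distributive law]
= -1200·x·z - 288·x²·z - 936·z² - 2232·x·z² - 420·z + 864·x³·z - 720·x²·z² - 3660·x·y·z - 984·x²·y·z - 720·y·z² - 1440·x·y·z² - 1584·y·z - 432·z³ - 864·x·z³ + 266·x + 68·x² + 98 - 144·x³ - 2374·x·y - 628·x²·y - 868·y + 1296·x³·y - 180·x·y² + 144·x²·y² - 108·y²·z - 216·x·y²·z - 126·y²    [combine like terms]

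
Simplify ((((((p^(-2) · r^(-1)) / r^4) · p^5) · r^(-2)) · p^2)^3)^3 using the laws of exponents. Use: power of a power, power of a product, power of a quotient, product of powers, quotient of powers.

p^45·r^(-63)

((((((p^(-2) · r^(-1)) / r^4) · p^5) · r^(-2)) · p^2)^3)^3
= (((((p^(-2) · r^(-1)) / r^4) · p^5) · r^(-2)) · p^2)^9    [power of a power]
= (((((p^(-2) · r^(-1)) / r^4) · p^5) · r^(-2))^9) · ((p^2)^9)    [power of a product]
= (((((p^(-2) · r^(-1)) / r^4) · p^5)^9) · ((r^(-2))^9)) · ((p^2)^9)    [power of a product]
= (((((p^(-2) · r^(-1)) / r^4)^9) · ((p^5)^9)) · ((r^(-2))^9)) · ((p^2)^9)    [power of a product]
= (((((p^(-2) · r^(-1))^9) / ((r^4)^9)) · ((p^5)^9)) · ((r^(-2))^9)) · ((p^2)^9)    [power of a quotient]
= ((((((p^(-2))^9) · ((r^(-1))^9)) / ((r^4)^9)) · ((p^5)^9)) · ((r^(-2))^9)) · ((p^2)^9)    [power of a product]
= ((((p^(-18) · ((r^(-1))^9)) / ((r^4)^9)) · ((p^5)^9)) · ((r^(-2))^9)) · ((p^2)^9)    [power of a power]
= ((((p^(-18) · r^(-9)) / ((r^4)^9)) · ((p^5)^9)) · ((r^(-2))^9)) · ((p^2)^9)    [power of a power]
= ((((p^(-18) · r^(-9)) / r^36) · ((p^5)^9)) · ((r^(-2))^9)) · ((p^2)^9)    [power of a power]
= ((((p^(-18) · r^(-9)) / r^36) · p^45) · ((r^(-2))^9)) · ((p^2)^9)    [power of a power]
= ((((p^(-18) · r^(-9)) / r^36) · p^45) · r^(-18)) · ((p^2)^9)    [power of a power]
= ((((p^(-18) · r^(-9)) / r^36) · p^45) · r^(-18)) · p^18    [power of a power]
= p^45·r^(-63)    [quotient of powers; product of powers]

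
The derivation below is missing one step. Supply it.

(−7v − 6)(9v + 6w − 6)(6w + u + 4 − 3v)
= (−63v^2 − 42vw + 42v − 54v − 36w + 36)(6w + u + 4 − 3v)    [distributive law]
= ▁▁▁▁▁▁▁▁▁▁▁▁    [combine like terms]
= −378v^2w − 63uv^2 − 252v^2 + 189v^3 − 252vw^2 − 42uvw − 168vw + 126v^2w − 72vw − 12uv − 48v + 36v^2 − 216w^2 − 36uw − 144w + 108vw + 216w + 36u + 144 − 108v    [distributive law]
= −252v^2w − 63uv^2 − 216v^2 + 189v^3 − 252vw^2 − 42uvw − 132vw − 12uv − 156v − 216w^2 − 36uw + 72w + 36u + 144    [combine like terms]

Applying combine like terms to the line above:

(−63v^2 − 42vw − 12v − 36w + 36)(6w + u + 4 − 3v)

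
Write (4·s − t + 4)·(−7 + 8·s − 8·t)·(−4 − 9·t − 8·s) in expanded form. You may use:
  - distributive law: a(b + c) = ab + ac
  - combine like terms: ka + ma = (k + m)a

208·s + 324·s·t − 160·s² + 32·s²·t − 256·s³ + 296·s·t² + 352·t + 193·t² − 72·t³ + 112

(4·s − t + 4)·(−7 + 8·s − 8·t)·(−4 − 9·t − 8·s)
= (−28·s + 32·s² − 32·s·t + 7·t − 8·s·t + 8·t² − 28 + 32·s − 32·t)·(−4 − 9·t − 8·s)    [distributive law]
= (4·s + 32·s² − 40·s·t − 25·t + 8·t² − 28)·(−4 − 9·t − 8·s)    [combine like terms]
= −16·s − 36·s·t − 32·s² − 128·s² − 288·s²·t − 256·s³ + 160·s·t + 360·s·t² + 320·s²·t + 100·t + 225·t² + 200·s·t − 32·t² − 72·t³ − 64·s·t² + 112 + 252·t + 224·s    [distributive law]
= 208·s + 324·s·t − 160·s² + 32·s²·t − 256·s³ + 296·s·t² + 352·t + 193·t² − 72·t³ + 112    [combine like terms]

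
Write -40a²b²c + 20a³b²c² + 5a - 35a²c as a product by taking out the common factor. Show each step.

5a(-8ab²c + 4a²b²c² + 1 - 7ac)

-40a²b²c + 20a³b²c² + 5a - 35a²c
= 5(-8a²b²c + 4a³b²c² + a - 7a²c)    [factor out 5]
= 5a(-8ab²c + 4a²b²c² + 1 - 7ac)    [factor out a]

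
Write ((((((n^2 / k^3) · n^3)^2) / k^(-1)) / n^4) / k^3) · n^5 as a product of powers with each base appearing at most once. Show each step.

((((((n^2 / k^3) · n^3)^2) / k^(-1)) / n^4) / k^3) · n^5
= ((((((n^2 / k^3)^2) · ((n^3)^2)) / k^(-1)) / n^4) / k^3) · n^5    [power of a product]
= (((((((n^2)^2) / ((k^3)^2)) · ((n^3)^2)) / k^(-1)) / n^4) / k^3) · n^5    [power of a quotient]
= (((((n^4 / ((k^3)^2)) · ((n^3)^2)) / k^(-1)) / n^4) / k^3) · n^5    [power of a power]
= (((((n^4 / k^6) · ((n^3)^2)) / k^(-1)) / n^4) / k^3) · n^5    [power of a power]
= (((((n^4 / k^6) · n^6) / k^(-1)) / n^4) / k^3) · n^5    [power of a power]
= k^(-8)n^11    [quotient of powers; product of powers]

k^(-8)n^11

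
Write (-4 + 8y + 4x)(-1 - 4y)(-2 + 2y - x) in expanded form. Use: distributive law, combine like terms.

(-4 + 8y + 4x)(-1 - 4y)(-2 + 2y - x)
= (4 + 16y - 8y - 32y² - 4x - 16xy)(-2 + 2y - x)    [distributive law]
= (4 + 8y - 32y² - 4x - 16xy)(-2 + 2y - x)    [combine like terms]
= -8 + 8y - 4x - 16y + 16y² - 8xy + 64y² - 64y³ + 32xy² + 8x - 8xy + 4x² + 32xy - 32xy² + 16x²y    [distributive law]
= -8 - 8y + 4x + 80y² + 16xy - 64y³ + 4x² + 16x²y    [combine like terms]

-8 - 8y + 4x + 80y² + 16xy - 64y³ + 4x² + 16x²y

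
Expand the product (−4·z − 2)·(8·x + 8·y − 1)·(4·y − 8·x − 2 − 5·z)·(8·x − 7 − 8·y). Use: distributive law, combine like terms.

−1024·x^2·y·z − 512·x·y·z − 2048·x·y^2·z + 2048·x^3·z − 896·x^2·z − 928·x·z + 1280·x^2·z^2 − 1280·x·z^2 − 384·y^2·z + 1024·y^3·z − 976·y·z − 960·y·z^2 − 1280·y^2·z^2 + 126·z + 140·z^2 − 512·x^2·y − 256·x·y − 1024·x·y^2 + 1024·x^3 − 768·x^2 − 144·x + 128·y^2 + 512·y^3 − 248·y + 28

(−4·z − 2)·(8·x + 8·y − 1)·(4·y − 8·x − 2 − 5·z)·(8·x − 7 − 8·y)
= (−32·x·z − 32·y·z + 4·z − 16·x − 16·y + 2)·(4·y − 8·x − 2 − 5·z)·(8·x − 7 − 8·y)    [distributive law]
= (−128·x·y·z + 256·x^2·z + 64·x·z + 160·x·z^2 − 128·y^2·z + 256·x·y·z + 64·y·z + 160·y·z^2 + 16·y·z − 32·x·z − 8·z − 20·z^2 − 64·x·y + 128·x^2 + 32·x + 80·x·z − 64·y^2 + 128·x·y + 32·y + 80·y·z + 8·y − 16·x − 4 − 10·z)·(8·x − 7 − 8·y)    [distributive law]
= (128·x·y·z + 256·x^2·z + 112·x·z + 160·x·z^2 − 128·y^2·z + 160·y·z + 160·y·z^2 − 18·z − 20·z^2 + 64·x·y + 128·x^2 + 16·x − 64·y^2 + 40·y − 4)·(8·x − 7 − 8·y)    [combine like terms]
= 1024·x^2·y·z − 896·x·y·z − 1024·x·y^2·z + 2048·x^3·z − 1792·x^2·z − 2048·x^2·y·z + 896·x^2·z − 784·x·z − 896·x·y·z + 1280·x^2·z^2 − 1120·x·z^2 − 1280·x·y·z^2 − 1024·x·y^2·z + 896·y^2·z + 1024·y^3·z + 1280·x·y·z − 1120·y·z − 1280·y^2·z + 1280·x·y·z^2 − 1120·y·z^2 − 1280·y^2·z^2 − 144·x·z + 126·z + 144·y·z − 160·x·z^2 + 140·z^2 + 160·y·z^2 + 512·x^2·y − 448·x·y − 512·x·y^2 + 1024·x^3 − 896·x^2 − 1024·x^2·y + 128·x^2 − 112·x − 128·x·y − 512·x·y^2 + 448·y^2 + 512·y^3 + 320·x·y − 280·y − 320·y^2 − 32·x + 28 + 32·y    [distributive law]
= −1024·x^2·y·z − 512·x·y·z − 2048·x·y^2·z + 2048·x^3·z − 896·x^2·z − 928·x·z + 1280·x^2·z^2 − 1280·x·z^2 − 384·y^2·z + 1024·y^3·z − 976·y·z − 960·y·z^2 − 1280·y^2·z^2 + 126·z + 140·z^2 − 512·x^2·y − 256·x·y − 1024·x·y^2 + 1024·x^3 − 768·x^2 − 144·x + 128·y^2 + 512·y^3 − 248·y + 28    [combine like terms]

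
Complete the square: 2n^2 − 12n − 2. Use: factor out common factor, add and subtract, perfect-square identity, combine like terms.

2n^2 − 12n − 2
= 2(n^2 − 6n) − 2    [factor out 2 from the n-terms]
= 2(n^2 − 6n + 9 − 9) − 2    [add and subtract 9 inside the bracket]
= 2(n − 3)^2 − 18 − 2    [perfect-square identity]
= 2(n − 3)^2 − 20    [combine constants]

2(n − 3)^2 − 20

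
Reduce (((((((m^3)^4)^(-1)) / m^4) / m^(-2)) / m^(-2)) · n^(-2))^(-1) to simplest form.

(((((((m^3)^4)^(-1)) / m^4) / m^(-2)) / m^(-2)) · n^(-2))^(-1)
= (((((((m^3)^4)^(-1)) / m^4) / m^(-2)) / m^(-2))^(-1)) · ((n^(-2))^(-1))    [power of a product]
= (((((((m^3)^4)^(-1)) / m^4) / m^(-2))^(-1)) / ((m^(-2))^(-1))) · ((n^(-2))^(-1))    [power of a quotient]
= (((((((m^3)^4)^(-1)) / m^4)^(-1)) / ((m^(-2))^(-1))) / ((m^(-2))^(-1))) · ((n^(-2))^(-1))    [power of a quotient]
= (((((((m^3)^4)^(-1))^(-1)) / ((m^4)^(-1))) / ((m^(-2))^(-1))) / ((m^(-2))^(-1))) · ((n^(-2))^(-1))    [power of a quotient]
= ((((((m^3)^4)^1) / ((m^4)^(-1))) / ((m^(-2))^(-1))) / ((m^(-2))^(-1))) · ((n^(-2))^(-1))    [power of a power]
= (((((m^3)^4) / ((m^4)^(-1))) / ((m^(-2))^(-1))) / ((m^(-2))^(-1))) · ((n^(-2))^(-1))    [power of a power]
= (((m^12 / ((m^4)^(-1))) / ((m^(-2))^(-1))) / ((m^(-2))^(-1))) · ((n^(-2))^(-1))    [power of a power]
= (((m^12 / m^(-4)) / ((m^(-2))^(-1))) / ((m^(-2))^(-1))) · ((n^(-2))^(-1))    [power of a power]
= ((m^16 / ((m^(-2))^(-1))) / ((m^(-2))^(-1))) · ((n^(-2))^(-1))    [quotient of powers]
= ((m^16 / m^2) / ((m^(-2))^(-1))) · ((n^(-2))^(-1))    [power of a power]
= (m^14 / ((m^(-2))^(-1))) · ((n^(-2))^(-1))    [quotient of powers]
= (m^14 / m^2) · ((n^(-2))^(-1))    [power of a power]
= m^12 · ((n^(-2))^(-1))    [quotient of powers]
= m^12 · n^2    [power of a power]
= m^12n^2    [rearrange]

m^12n^2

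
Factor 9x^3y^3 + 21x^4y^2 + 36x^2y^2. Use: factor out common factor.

3x^2y^2(3xy + 7x^2 + 12)

9x^3y^3 + 21x^4y^2 + 36x^2y^2
= 3(3x^3y^3 + 7x^4y^2 + 12x^2y^2)    [factor out 3]
= 3x^2y^2(3xy + 7x^2 + 12)    [factor out x^2y^2]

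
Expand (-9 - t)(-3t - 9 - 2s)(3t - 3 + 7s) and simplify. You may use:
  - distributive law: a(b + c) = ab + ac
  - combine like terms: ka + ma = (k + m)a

99t^2 + 135t + 300st - 243 + 513s + 126s^2 + 9t^3 + 27st^2 + 14s^2t

(-9 - t)(-3t - 9 - 2s)(3t - 3 + 7s)
= (27t + 81 + 18s + 3t^2 + 9t + 2st)(3t - 3 + 7s)    [distributive law]
= (36t + 81 + 18s + 3t^2 + 2st)(3t - 3 + 7s)    [combine like terms]
= 108t^2 - 108t + 252st + 243t - 243 + 567s + 54st - 54s + 126s^2 + 9t^3 - 9t^2 + 21st^2 + 6st^2 - 6st + 14s^2t    [distributive law]
= 99t^2 + 135t + 300st - 243 + 513s + 126s^2 + 9t^3 + 27st^2 + 14s^2t    [combine like terms]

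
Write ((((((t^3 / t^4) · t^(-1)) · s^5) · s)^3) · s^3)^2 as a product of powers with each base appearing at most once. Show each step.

((((((t^3 / t^4) · t^(-1)) · s^5) · s)^3) · s^3)^2
= ((((((t^3 / t^4) · t^(-1)) · s^5) · s)^3)^2) · ((s^3)^2)    [power of a product]
= (((((t^3 / t^4) · t^(-1)) · s^5) · s)^6) · ((s^3)^2)    [power of a power]
= (((((t^3 / t^4) · t^(-1)) · s^5)^6) · (s^6)) · ((s^3)^2)    [power of a product]
= (((((t^3 / t^4) · t^(-1))^6) · ((s^5)^6)) · (s^6)) · ((s^3)^2)    [power of a product]
= (((((t^3 / t^4)^6) · ((t^(-1))^6)) · ((s^5)^6)) · (s^6)) · ((s^3)^2)    [power of a product]
= ((((((t^3)^6) / ((t^4)^6)) · ((t^(-1))^6)) · ((s^5)^6)) · (s^6)) · ((s^3)^2)    [power of a quotient]
= ((((t^18 / ((t^4)^6)) · ((t^(-1))^6)) · ((s^5)^6)) · (s^6)) · ((s^3)^2)    [power of a power]
= ((((t^18 / t^24) · ((t^(-1))^6)) · ((s^5)^6)) · (s^6)) · ((s^3)^2)    [power of a power]
= (((t^(-6) · ((t^(-1))^6)) · ((s^5)^6)) · (s^6)) · ((s^3)^2)    [quotient of powers]
= (((t^(-6) · t^(-6)) · ((s^5)^6)) · (s^6)) · ((s^3)^2)    [power of a power]
= ((t^(-12) · ((s^5)^6)) · (s^6)) · ((s^3)^2)    [product of powers]
= ((t^(-12) · s^30) · (s^6)) · ((s^3)^2)    [power of a power]
= ((t^(-12) · s^30) · s^6) · s^6    [power of a power]
= s^42·t^(-12)    [product of powers]

s^42·t^(-12)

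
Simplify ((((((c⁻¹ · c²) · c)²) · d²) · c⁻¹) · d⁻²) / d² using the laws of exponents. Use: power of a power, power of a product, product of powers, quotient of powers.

((((((c⁻¹ · c²) · c)²) · d²) · c⁻¹) · d⁻²) / d²
= ((((((c⁻¹ · c²)²) · (c²)) · d²) · c⁻¹) · d⁻²) / d²    [power of a product]
= (((((((c⁻¹)²) · ((c²)²)) · (c²)) · d²) · c⁻¹) · d⁻²) / d²    [power of a product]
= (((((c⁻² · ((c²)²)) · (c²)) · d²) · c⁻¹) · d⁻²) / d²    [power of a power]
= (((((c⁻² · c⁴) · (c²)) · d²) · c⁻¹) · d⁻²) / d²    [power of a power]
= ((((c² · (c²)) · d²) · c⁻¹) · d⁻²) / d²    [product of powers]
= (((c⁴ · d²) · c⁻¹) · d⁻²) / d²    [product of powers]
= c³d⁻²    [quotient of powers; product of powers]

c³d⁻²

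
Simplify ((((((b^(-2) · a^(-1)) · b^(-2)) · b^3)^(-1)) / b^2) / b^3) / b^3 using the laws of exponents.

a·b^(-7)

((((((b^(-2) · a^(-1)) · b^(-2)) · b^3)^(-1)) / b^2) / b^3) / b^3
= ((((((b^(-2) · a^(-1)) · b^(-2))^(-1)) · ((b^3)^(-1))) / b^2) / b^3) / b^3    [power of a product]
= ((((((b^(-2) · a^(-1))^(-1)) · ((b^(-2))^(-1))) · ((b^3)^(-1))) / b^2) / b^3) / b^3    [power of a product]
= (((((((b^(-2))^(-1)) · ((a^(-1))^(-1))) · ((b^(-2))^(-1))) · ((b^3)^(-1))) / b^2) / b^3) / b^3    [power of a product]
= (((((b^2 · ((a^(-1))^(-1))) · ((b^(-2))^(-1))) · ((b^3)^(-1))) / b^2) / b^3) / b^3    [power of a power]
= (((((b^2 · a) · ((b^(-2))^(-1))) · ((b^3)^(-1))) / b^2) / b^3) / b^3    [power of a power]
= (((((b^2 · a) · b^2) · ((b^3)^(-1))) / b^2) / b^3) / b^3    [power of a power]
= (((((b^2 · a) · b^2) · b^(-3)) / b^2) / b^3) / b^3    [power of a power]
= a·b^(-7)    [quotient of powers; product of powers]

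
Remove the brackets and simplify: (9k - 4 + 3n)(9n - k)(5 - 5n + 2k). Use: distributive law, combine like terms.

298kn - 336kn^2 + 201k^2n - 37k^2 - 18k^3 - 180n + 315n^2 + 20k - 135n^3

(9k - 4 + 3n)(9n - k)(5 - 5n + 2k)
= (81kn - 9k^2 - 36n + 4k + 27n^2 - 3kn)(5 - 5n + 2k)    [distributive law]
= (78kn - 9k^2 - 36n + 4k + 27n^2)(5 - 5n + 2k)    [combine like terms]
= 390kn - 390kn^2 + 156k^2n - 45k^2 + 45k^2n - 18k^3 - 180n + 180n^2 - 72kn + 20k - 20kn + 8k^2 + 135n^2 - 135n^3 + 54kn^2    [distributive law]
= 298kn - 336kn^2 + 201k^2n - 37k^2 - 18k^3 - 180n + 315n^2 + 20k - 135n^3    [combine like terms]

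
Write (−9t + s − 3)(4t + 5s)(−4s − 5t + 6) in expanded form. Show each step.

(−9t + s − 3)(4t + 5s)(−4s − 5t + 6)
= (−36t^2 − 45st + 4st + 5s^2 − 12t − 15s)(−4s − 5t + 6)    [distributive law]
= (−36t^2 − 41st + 5s^2 − 12t − 15s)(−4s − 5t + 6)    [combine like terms]
= 144st^2 + 180t^3 − 216t^2 + 164s^2t + 205st^2 − 246st − 20s^3 − 25s^2t + 30s^2 + 48st + 60t^2 − 72t + 60s^2 + 75st − 90s    [distributive law]
= 349st^2 + 180t^3 − 156t^2 + 139s^2t − 123st − 20s^3 + 90s^2 − 72t − 90s    [combine like terms]

349st^2 + 180t^3 − 156t^2 + 139s^2t − 123st − 20s^3 + 90s^2 − 72t − 90s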